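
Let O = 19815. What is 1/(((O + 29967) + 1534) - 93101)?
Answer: -1/41785 ≈ -2.3932e-5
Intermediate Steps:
1/(((O + 29967) + 1534) - 93101) = 1/(((19815 + 29967) + 1534) - 93101) = 1/((49782 + 1534) - 93101) = 1/(51316 - 93101) = 1/(-41785) = -1/41785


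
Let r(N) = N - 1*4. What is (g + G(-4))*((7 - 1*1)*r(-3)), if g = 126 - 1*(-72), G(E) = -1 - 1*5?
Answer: -8064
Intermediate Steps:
G(E) = -6 (G(E) = -1 - 5 = -6)
r(N) = -4 + N (r(N) = N - 4 = -4 + N)
g = 198 (g = 126 + 72 = 198)
(g + G(-4))*((7 - 1*1)*r(-3)) = (198 - 6)*((7 - 1*1)*(-4 - 3)) = 192*((7 - 1)*(-7)) = 192*(6*(-7)) = 192*(-42) = -8064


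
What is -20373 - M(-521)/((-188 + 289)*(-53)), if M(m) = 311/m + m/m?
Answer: -56818524339/2788913 ≈ -20373.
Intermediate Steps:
M(m) = 1 + 311/m (M(m) = 311/m + 1 = 1 + 311/m)
-20373 - M(-521)/((-188 + 289)*(-53)) = -20373 - (311 - 521)/(-521)/((-188 + 289)*(-53)) = -20373 - (-1/521*(-210))/(101*(-53)) = -20373 - 210/(521*(-5353)) = -20373 - 210*(-1)/(521*5353) = -20373 - 1*(-210/2788913) = -20373 + 210/2788913 = -56818524339/2788913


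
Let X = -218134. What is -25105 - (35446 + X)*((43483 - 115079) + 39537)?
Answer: -5856819697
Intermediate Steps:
-25105 - (35446 + X)*((43483 - 115079) + 39537) = -25105 - (35446 - 218134)*((43483 - 115079) + 39537) = -25105 - (-182688)*(-71596 + 39537) = -25105 - (-182688)*(-32059) = -25105 - 1*5856794592 = -25105 - 5856794592 = -5856819697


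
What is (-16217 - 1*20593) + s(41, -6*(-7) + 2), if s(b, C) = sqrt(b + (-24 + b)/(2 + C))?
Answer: -36810 + sqrt(87538)/46 ≈ -36804.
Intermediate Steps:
s(b, C) = sqrt(b + (-24 + b)/(2 + C))
(-16217 - 1*20593) + s(41, -6*(-7) + 2) = (-16217 - 1*20593) + sqrt((-24 + 41 + 41*(2 + (-6*(-7) + 2)))/(2 + (-6*(-7) + 2))) = (-16217 - 20593) + sqrt((-24 + 41 + 41*(2 + (42 + 2)))/(2 + (42 + 2))) = -36810 + sqrt((-24 + 41 + 41*(2 + 44))/(2 + 44)) = -36810 + sqrt((-24 + 41 + 41*46)/46) = -36810 + sqrt((-24 + 41 + 1886)/46) = -36810 + sqrt((1/46)*1903) = -36810 + sqrt(1903/46) = -36810 + sqrt(87538)/46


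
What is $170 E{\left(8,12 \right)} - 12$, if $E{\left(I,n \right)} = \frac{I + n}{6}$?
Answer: $\frac{1664}{3} \approx 554.67$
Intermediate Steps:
$E{\left(I,n \right)} = \frac{I}{6} + \frac{n}{6}$ ($E{\left(I,n \right)} = \left(I + n\right) \frac{1}{6} = \frac{I}{6} + \frac{n}{6}$)
$170 E{\left(8,12 \right)} - 12 = 170 \left(\frac{1}{6} \cdot 8 + \frac{1}{6} \cdot 12\right) - 12 = 170 \left(\frac{4}{3} + 2\right) - 12 = 170 \cdot \frac{10}{3} - 12 = \frac{1700}{3} - 12 = \frac{1664}{3}$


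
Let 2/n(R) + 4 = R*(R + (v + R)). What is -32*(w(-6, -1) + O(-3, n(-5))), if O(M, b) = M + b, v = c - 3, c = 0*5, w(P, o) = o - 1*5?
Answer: 17504/61 ≈ 286.95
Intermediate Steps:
w(P, o) = -5 + o (w(P, o) = o - 5 = -5 + o)
c = 0
v = -3 (v = 0 - 3 = -3)
n(R) = 2/(-4 + R*(-3 + 2*R)) (n(R) = 2/(-4 + R*(R + (-3 + R))) = 2/(-4 + R*(-3 + 2*R)))
-32*(w(-6, -1) + O(-3, n(-5))) = -32*((-5 - 1) + (-3 + 2/(-4 - 3*(-5) + 2*(-5)²))) = -32*(-6 + (-3 + 2/(-4 + 15 + 2*25))) = -32*(-6 + (-3 + 2/(-4 + 15 + 50))) = -32*(-6 + (-3 + 2/61)) = -32*(-6 - 181/61) = -32*(-547/61) = 17504/61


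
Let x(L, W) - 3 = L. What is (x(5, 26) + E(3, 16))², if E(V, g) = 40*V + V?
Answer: 17161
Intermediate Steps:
E(V, g) = 41*V
x(L, W) = 3 + L
(x(5, 26) + E(3, 16))² = ((3 + 5) + 41*3)² = (8 + 123)² = 131² = 17161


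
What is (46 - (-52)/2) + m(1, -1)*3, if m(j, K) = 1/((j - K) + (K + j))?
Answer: 147/2 ≈ 73.500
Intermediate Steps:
m(j, K) = 1/(2*j)
(46 - (-52)/2) + m(1, -1)*3 = (46 - (-52)/2) + ((½)/1)*3 = (46 - (-52)/2) + ((½)*1)*3 = (46 - 26*(-1)) + (½)*3 = (46 + 26) + 3/2 = 72 + 3/2 = 147/2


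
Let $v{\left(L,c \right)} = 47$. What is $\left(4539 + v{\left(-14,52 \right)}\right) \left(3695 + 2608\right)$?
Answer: $28905558$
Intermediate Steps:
$\left(4539 + v{\left(-14,52 \right)}\right) \left(3695 + 2608\right) = \left(4539 + 47\right) \left(3695 + 2608\right) = 4586 \cdot 6303 = 28905558$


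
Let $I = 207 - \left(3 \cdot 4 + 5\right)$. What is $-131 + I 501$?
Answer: $95059$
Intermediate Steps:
$I = 190$ ($I = 207 - \left(12 + 5\right) = 207 - 17 = 190$)
$-131 + I 501 = -131 + 190 \cdot 501 = -131 + 95190 = 95059$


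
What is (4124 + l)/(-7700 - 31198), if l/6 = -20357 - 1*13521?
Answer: 99572/19449 ≈ 5.1196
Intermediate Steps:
l = -203268 (l = 6*(-20357 - 1*13521) = 6*(-20357 - 13521) = 6*(-33878) = -203268)
(4124 + l)/(-7700 - 31198) = (4124 - 203268)/(-7700 - 31198) = -199144/(-38898) = -199144*(-1/38898) = 99572/19449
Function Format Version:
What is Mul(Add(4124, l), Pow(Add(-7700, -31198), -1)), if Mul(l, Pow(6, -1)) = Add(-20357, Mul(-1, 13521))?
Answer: Rational(99572, 19449) ≈ 5.1196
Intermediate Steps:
l = -203268 (l = Mul(6, Add(-20357, Mul(-1, 13521))) = Mul(6, Add(-20357, -13521)) = Mul(6, -33878) = -203268)
Mul(Add(4124, l), Pow(Add(-7700, -31198), -1)) = Mul(Add(4124, -203268), Pow(Add(-7700, -31198), -1)) = Mul(-199144, Pow(-38898, -1)) = Mul(-199144, Rational(-1, 38898)) = Rational(99572, 19449)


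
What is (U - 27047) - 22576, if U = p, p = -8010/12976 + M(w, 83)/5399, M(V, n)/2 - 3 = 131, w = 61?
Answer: -1738249659787/35028712 ≈ -49624.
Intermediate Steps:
M(V, n) = 268 (M(V, n) = 6 + 2*131 = 6 + 262 = 268)
p = -19884211/35028712 (p = -8010/12976 + 268/5399 = -8010*1/12976 + 268*(1/5399) = -4005/6488 + 268/5399 = -19884211/35028712 ≈ -0.56765)
U = -19884211/35028712 ≈ -0.56765
(U - 27047) - 22576 = (-19884211/35028712 - 27047) - 22576 = -947441457675/35028712 - 22576 = -1738249659787/35028712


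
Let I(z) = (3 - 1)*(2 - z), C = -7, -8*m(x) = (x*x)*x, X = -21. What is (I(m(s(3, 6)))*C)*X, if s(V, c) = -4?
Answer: -1764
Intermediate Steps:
m(x) = -x³/8 (m(x) = -x*x*x/8 = -x²*x/8 = -x³/8)
I(z) = 4 - 2*z (I(z) = 2*(2 - z) = 4 - 2*z)
(I(m(s(3, 6)))*C)*X = ((4 - (-1)*(-4)³/4)*(-7))*(-21) = ((4 - (-1)*(-64)/4)*(-7))*(-21) = ((4 - 2*8)*(-7))*(-21) = ((4 - 16)*(-7))*(-21) = -12*(-7)*(-21) = 84*(-21) = -1764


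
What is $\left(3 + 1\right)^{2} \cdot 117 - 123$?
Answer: $1749$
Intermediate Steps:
$\left(3 + 1\right)^{2} \cdot 117 - 123 = 4^{2} \cdot 117 - 123 = 16 \cdot 117 - 123 = 1872 - 123 = 1749$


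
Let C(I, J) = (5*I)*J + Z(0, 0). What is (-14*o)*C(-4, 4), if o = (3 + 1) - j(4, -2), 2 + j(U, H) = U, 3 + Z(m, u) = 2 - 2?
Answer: 2324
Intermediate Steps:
Z(m, u) = -3 (Z(m, u) = -3 + (2 - 2) = -3 + 0 = -3)
j(U, H) = -2 + U
C(I, J) = -3 + 5*I*J (C(I, J) = (5*I)*J - 3 = 5*I*J - 3 = -3 + 5*I*J)
o = 2 (o = (3 + 1) - (-2 + 4) = 4 - 1*2 = 4 - 2 = 2)
(-14*o)*C(-4, 4) = (-14*2)*(-3 + 5*(-4)*4) = -28*(-3 - 80) = -28*(-83) = 2324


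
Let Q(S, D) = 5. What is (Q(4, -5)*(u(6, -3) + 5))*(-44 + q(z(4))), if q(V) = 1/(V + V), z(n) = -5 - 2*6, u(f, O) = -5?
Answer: 0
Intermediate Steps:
z(n) = -17 (z(n) = -5 - 12 = -17)
q(V) = 1/(2*V)
(Q(4, -5)*(u(6, -3) + 5))*(-44 + q(z(4))) = (5*(-5 + 5))*(-44 + (½)/(-17)) = (5*0)*(-44 + (½)*(-1/17)) = 0*(-44 - 1/34) = 0*(-1497/34) = 0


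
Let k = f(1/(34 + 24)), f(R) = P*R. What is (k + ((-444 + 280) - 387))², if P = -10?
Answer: 255488256/841 ≈ 3.0379e+5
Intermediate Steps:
f(R) = -10*R
k = -5/29 (k = -10/(34 + 24) = -10/58 = -10*1/58 = -5/29 ≈ -0.17241)
(k + ((-444 + 280) - 387))² = (-5/29 + ((-444 + 280) - 387))² = (-5/29 + (-164 - 387))² = (-5/29 - 551)² = (-15984/29)² = 255488256/841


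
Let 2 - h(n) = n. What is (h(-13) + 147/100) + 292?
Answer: 30847/100 ≈ 308.47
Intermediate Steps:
h(n) = 2 - n
(h(-13) + 147/100) + 292 = ((2 - 1*(-13)) + 147/100) + 292 = ((2 + 13) + 147*(1/100)) + 292 = (15 + 147/100) + 292 = 1647/100 + 292 = 30847/100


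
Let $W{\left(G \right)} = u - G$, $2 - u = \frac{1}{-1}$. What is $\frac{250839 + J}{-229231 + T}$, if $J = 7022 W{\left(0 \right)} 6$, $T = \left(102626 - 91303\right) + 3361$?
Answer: $- \frac{377235}{214547} \approx -1.7583$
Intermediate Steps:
$T = 14684$ ($T = 11323 + 3361 = 14684$)
$u = 3$ ($u = 2 - \frac{1}{-1} = 2 - -1 = 2 + 1 = 3$)
$W{\left(G \right)} = 3 - G$
$J = 126396$ ($J = 7022 \left(3 - 0\right) 6 = 7022 \left(3 + 0\right) 6 = 7022 \cdot 3 \cdot 6 = 7022 \cdot 18 = 126396$)
$\frac{250839 + J}{-229231 + T} = \frac{250839 + 126396}{-229231 + 14684} = \frac{377235}{-214547} = 377235 \left(- \frac{1}{214547}\right) = - \frac{377235}{214547}$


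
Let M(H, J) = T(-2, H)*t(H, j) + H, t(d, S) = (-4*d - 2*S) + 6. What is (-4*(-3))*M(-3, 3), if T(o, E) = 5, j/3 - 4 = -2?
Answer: 324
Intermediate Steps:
j = 6 (j = 12 + 3*(-2) = 12 - 6 = 6)
t(d, S) = 6 - 4*d - 2*S
M(H, J) = -30 - 19*H (M(H, J) = 5*(6 - 4*H - 2*6) + H = 5*(6 - 4*H - 12) + H = 5*(-6 - 4*H) + H = (-30 - 20*H) + H = -30 - 19*H)
(-4*(-3))*M(-3, 3) = (-4*(-3))*(-30 - 19*(-3)) = 12*(-30 + 57) = 12*27 = 324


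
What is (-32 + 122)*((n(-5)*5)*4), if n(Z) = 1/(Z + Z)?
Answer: -180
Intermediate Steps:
n(Z) = 1/(2*Z)
(-32 + 122)*((n(-5)*5)*4) = (-32 + 122)*((((½)/(-5))*5)*4) = 90*((((½)*(-⅕))*5)*4) = 90*(-⅒*5*4) = 90*(-½*4) = 90*(-2) = -180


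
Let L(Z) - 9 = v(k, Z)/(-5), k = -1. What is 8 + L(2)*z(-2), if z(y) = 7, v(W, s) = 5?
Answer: 64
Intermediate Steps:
L(Z) = 8 (L(Z) = 9 + 5/(-5) = 9 + 5*(-⅕) = 9 - 1 = 8)
8 + L(2)*z(-2) = 8 + 8*7 = 8 + 56 = 64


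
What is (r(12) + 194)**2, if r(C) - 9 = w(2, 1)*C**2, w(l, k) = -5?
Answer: 267289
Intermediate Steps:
r(C) = 9 - 5*C**2
(r(12) + 194)**2 = ((9 - 5*12**2) + 194)**2 = ((9 - 5*144) + 194)**2 = ((9 - 720) + 194)**2 = (-711 + 194)**2 = (-517)**2 = 267289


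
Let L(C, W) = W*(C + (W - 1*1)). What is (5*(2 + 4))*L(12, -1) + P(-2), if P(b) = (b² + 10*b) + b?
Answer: -318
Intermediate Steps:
L(C, W) = W*(-1 + C + W) (L(C, W) = W*(C + (W - 1)) = W*(C + (-1 + W)) = W*(-1 + C + W))
P(b) = b² + 11*b
(5*(2 + 4))*L(12, -1) + P(-2) = (5*(2 + 4))*(-(-1 + 12 - 1)) - 2*(11 - 2) = (5*6)*(-1*10) - 2*9 = 30*(-10) - 18 = -300 - 18 = -318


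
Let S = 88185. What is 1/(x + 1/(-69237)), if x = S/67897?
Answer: 4700984589/6105596948 ≈ 0.76995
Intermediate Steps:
x = 88185/67897 ≈ 1.2988
1/(x + 1/(-69237)) = 1/(88185/67897 + 1/(-69237)) = 1/(88185/67897 - 1/69237) = 1/(6105596948/4700984589) = 4700984589/6105596948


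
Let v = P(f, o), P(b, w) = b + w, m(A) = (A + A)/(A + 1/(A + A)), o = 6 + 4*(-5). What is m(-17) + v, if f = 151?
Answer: 80479/579 ≈ 139.00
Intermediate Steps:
o = -14 (o = 6 - 20 = -14)
m(A) = 2*A/(A + 1/(2*A)) (m(A) = (2*A)/(A + 1/(2*A)) = 2*A/(A + 1/(2*A)))
v = 137 (v = 151 - 14 = 137)
m(-17) + v = 4*(-17)**2/(1 + 2*(-17)**2) + 137 = 4*289/(1 + 2*289) + 137 = 4*289/(1 + 578) + 137 = 4*289/579 + 137 = 4*289*(1/579) + 137 = 1156/579 + 137 = 80479/579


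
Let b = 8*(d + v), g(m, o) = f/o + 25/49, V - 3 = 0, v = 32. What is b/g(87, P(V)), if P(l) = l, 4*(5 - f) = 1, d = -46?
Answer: -65856/1231 ≈ -53.498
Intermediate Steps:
f = 19/4 (f = 5 - 1/4*1 = 5 - 1/4 = 19/4 ≈ 4.7500)
V = 3 (V = 3 + 0 = 3)
g(m, o) = 25/49 + 19/(4*o) (g(m, o) = 19/(4*o) + 25/49 = 25/49 + 19/(4*o))
b = -112 (b = 8*(-46 + 32) = 8*(-14) = -112)
b/g(87, P(V)) = -112*588/(931 + 100*3) = -112*588/(931 + 300) = -112/((1/196)*(1/3)*1231) = -112/1231/588 = -112*588/1231 = -65856/1231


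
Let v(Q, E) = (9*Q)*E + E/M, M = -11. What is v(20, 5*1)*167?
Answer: 1652465/11 ≈ 1.5022e+5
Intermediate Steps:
v(Q, E) = -E/11 + 9*E*Q (v(Q, E) = (9*Q)*E + E/(-11) = 9*E*Q + E*(-1/11) = 9*E*Q - E/11 = -E/11 + 9*E*Q)
v(20, 5*1)*167 = ((5*1)*(-1 + 99*20)/11)*167 = ((1/11)*5*(-1 + 1980))*167 = ((1/11)*5*1979)*167 = (9895/11)*167 = 1652465/11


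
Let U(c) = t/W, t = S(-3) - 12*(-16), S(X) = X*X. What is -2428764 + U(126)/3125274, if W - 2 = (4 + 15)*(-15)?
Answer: -716042164572763/294817514 ≈ -2.4288e+6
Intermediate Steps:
S(X) = X²
W = -283 (W = 2 + (4 + 15)*(-15) = 2 + 19*(-15) = 2 - 285 = -283)
t = 201 (t = (-3)² - 12*(-16) = 9 + 192 = 201)
U(c) = -201/283 (U(c) = 201/(-283) = 201*(-1/283) = -201/283)
-2428764 + U(126)/3125274 = -2428764 - 201/283/3125274 = -2428764 - 201/283*1/3125274 = -2428764 - 67/294817514 = -716042164572763/294817514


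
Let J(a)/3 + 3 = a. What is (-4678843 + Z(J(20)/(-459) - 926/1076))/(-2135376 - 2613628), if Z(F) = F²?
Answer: 109695283559627/111340227815856 ≈ 0.98523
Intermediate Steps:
J(a) = -9 + 3*a
(-4678843 + Z(J(20)/(-459) - 926/1076))/(-2135376 - 2613628) = (-4678843 + ((-9 + 3*20)/(-459) - 926/1076)²)/(-2135376 - 2613628) = (-4678843 + ((-9 + 60)*(-1/459) - 926*1/1076)²)/(-4749004) = (-4678843 + (51*(-1/459) - 463/538)²)*(-1/4749004) = (-4678843 + (-⅑ - 463/538)²)*(-1/4749004) = (-4678843 + (-4705/4842)²)*(-1/4749004) = (-4678843 + 22137025/23444964)*(-1/4749004) = -109695283559627/23444964*(-1/4749004) = 109695283559627/111340227815856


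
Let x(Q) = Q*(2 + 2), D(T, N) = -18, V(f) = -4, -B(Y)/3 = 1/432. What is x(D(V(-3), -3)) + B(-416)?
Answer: -10369/144 ≈ -72.007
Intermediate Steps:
B(Y) = -1/144 (B(Y) = -3/432 = -3*1/432 = -1/144)
x(Q) = 4*Q (x(Q) = Q*4 = 4*Q)
x(D(V(-3), -3)) + B(-416) = 4*(-18) - 1/144 = -72 - 1/144 = -10369/144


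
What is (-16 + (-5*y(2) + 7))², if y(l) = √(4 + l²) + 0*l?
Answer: 281 + 180*√2 ≈ 535.56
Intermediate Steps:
y(l) = √(4 + l²) (y(l) = √(4 + l²) + 0 = √(4 + l²))
(-16 + (-5*y(2) + 7))² = (-16 + (-5*√(4 + 2²) + 7))² = (-16 + (-5*√(4 + 4) + 7))² = (-16 + (-10*√2 + 7))² = (-16 + (7 - 10*√2))² = (-9 - 10*√2)²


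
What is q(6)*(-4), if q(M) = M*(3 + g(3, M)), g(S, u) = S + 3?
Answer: -216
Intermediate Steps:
g(S, u) = 3 + S
q(M) = 9*M (q(M) = M*(3 + (3 + 3)) = M*(3 + 6) = M*9 = 9*M)
q(6)*(-4) = (9*6)*(-4) = 54*(-4) = -216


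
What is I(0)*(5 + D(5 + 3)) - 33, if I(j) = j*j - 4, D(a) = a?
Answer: -85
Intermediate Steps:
I(j) = -4 + j**2 (I(j) = j**2 - 4 = -4 + j**2)
I(0)*(5 + D(5 + 3)) - 33 = (-4 + 0**2)*(5 + (5 + 3)) - 33 = (-4 + 0)*(5 + 8) - 33 = -4*13 - 33 = -52 - 33 = -85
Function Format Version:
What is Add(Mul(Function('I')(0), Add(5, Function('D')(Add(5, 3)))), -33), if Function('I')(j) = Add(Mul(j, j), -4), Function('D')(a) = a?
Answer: -85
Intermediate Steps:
Function('I')(j) = Add(-4, Pow(j, 2)) (Function('I')(j) = Add(Pow(j, 2), -4) = Add(-4, Pow(j, 2)))
Add(Mul(Function('I')(0), Add(5, Function('D')(Add(5, 3)))), -33) = Add(Mul(Add(-4, Pow(0, 2)), Add(5, Add(5, 3))), -33) = Add(Mul(Add(-4, 0), Add(5, 8)), -33) = Add(Mul(-4, 13), -33) = Add(-52, -33) = -85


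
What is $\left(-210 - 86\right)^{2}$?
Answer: $87616$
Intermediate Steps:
$\left(-210 - 86\right)^{2} = \left(-296\right)^{2} = 87616$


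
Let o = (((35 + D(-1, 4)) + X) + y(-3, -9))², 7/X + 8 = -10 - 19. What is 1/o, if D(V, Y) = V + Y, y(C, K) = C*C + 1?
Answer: 1369/3129361 ≈ 0.00043747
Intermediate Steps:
y(C, K) = 1 + C² (y(C, K) = C² + 1 = 1 + C²)
X = -7/37 (X = 7/(-8 + (-10 - 19)) = 7/(-8 - 29) = 7/(-37) = 7*(-1/37) = -7/37 ≈ -0.18919)
o = 3129361/1369 (o = (((35 + (-1 + 4)) - 7/37) + (1 + (-3)²))² = (((35 + 3) - 7/37) + (1 + 9))² = ((38 - 7/37) + 10)² = (1399/37 + 10)² = (1769/37)² = 3129361/1369 ≈ 2285.9)
1/o = 1/(3129361/1369) = 1369/3129361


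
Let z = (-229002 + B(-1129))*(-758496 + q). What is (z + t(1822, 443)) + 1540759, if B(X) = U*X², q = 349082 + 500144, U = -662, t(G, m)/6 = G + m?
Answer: -76579869586771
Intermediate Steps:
t(G, m) = 6*G + 6*m (t(G, m) = 6*(G + m) = 6*G + 6*m)
q = 849226
B(X) = -662*X²
z = -76579871141120 (z = (-229002 - 662*(-1129)²)*(-758496 + 849226) = (-229002 - 662*1274641)*90730 = (-229002 - 843812342)*90730 = -844041344*90730 = -76579871141120)
(z + t(1822, 443)) + 1540759 = (-76579871141120 + (6*1822 + 6*443)) + 1540759 = (-76579871141120 + (10932 + 2658)) + 1540759 = (-76579871141120 + 13590) + 1540759 = -76579871127530 + 1540759 = -76579869586771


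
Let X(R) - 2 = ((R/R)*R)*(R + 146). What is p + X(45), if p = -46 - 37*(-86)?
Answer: 11733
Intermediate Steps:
p = 3136 (p = -46 + 3182 = 3136)
X(R) = 2 + R*(146 + R) (X(R) = 2 + ((R/R)*R)*(R + 146) = 2 + (1*R)*(146 + R) = 2 + R*(146 + R))
p + X(45) = 3136 + (2 + 45**2 + 146*45) = 3136 + (2 + 2025 + 6570) = 3136 + 8597 = 11733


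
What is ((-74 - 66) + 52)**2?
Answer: 7744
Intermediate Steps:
((-74 - 66) + 52)**2 = (-140 + 52)**2 = (-88)**2 = 7744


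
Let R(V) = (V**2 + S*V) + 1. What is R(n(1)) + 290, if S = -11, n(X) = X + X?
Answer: 273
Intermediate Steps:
n(X) = 2*X
R(V) = 1 + V**2 - 11*V (R(V) = (V**2 - 11*V) + 1 = 1 + V**2 - 11*V)
R(n(1)) + 290 = (1 + (2*1)**2 - 22) + 290 = (1 + 2**2 - 11*2) + 290 = (1 + 4 - 22) + 290 = -17 + 290 = 273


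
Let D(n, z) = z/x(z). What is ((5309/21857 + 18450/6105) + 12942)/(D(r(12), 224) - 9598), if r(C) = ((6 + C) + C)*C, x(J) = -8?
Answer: -10468952321/7784632834 ≈ -1.3448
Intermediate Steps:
r(C) = C*(6 + 2*C) (r(C) = (6 + 2*C)*C = C*(6 + 2*C))
D(n, z) = -z/8 (D(n, z) = z/(-8) = z*(-⅛) = -z/8)
((5309/21857 + 18450/6105) + 12942)/(D(r(12), 224) - 9598) = ((5309/21857 + 18450/6105) + 12942)/(-⅛*224 - 9598) = ((5309*(1/21857) + 18450*(1/6105)) + 12942)/(-28 - 9598) = ((5309/21857 + 1230/407) + 12942)/(-9626) = (2640443/808709 + 12942)*(-1/9626) = (10468952321/808709)*(-1/9626) = -10468952321/7784632834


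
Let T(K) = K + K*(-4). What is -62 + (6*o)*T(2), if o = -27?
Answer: 910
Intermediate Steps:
T(K) = -3*K (T(K) = K - 4*K = -3*K)
-62 + (6*o)*T(2) = -62 + (6*(-27))*(-3*2) = -62 - 162*(-6) = -62 + 972 = 910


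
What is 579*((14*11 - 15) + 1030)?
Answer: 676851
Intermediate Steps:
579*((14*11 - 15) + 1030) = 579*((154 - 15) + 1030) = 579*(139 + 1030) = 579*1169 = 676851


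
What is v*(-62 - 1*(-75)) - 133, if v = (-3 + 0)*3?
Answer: -250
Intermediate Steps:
v = -9 (v = -3*3 = -9)
v*(-62 - 1*(-75)) - 133 = -9*(-62 - 1*(-75)) - 133 = -9*(-62 + 75) - 133 = -9*13 - 133 = -117 - 133 = -250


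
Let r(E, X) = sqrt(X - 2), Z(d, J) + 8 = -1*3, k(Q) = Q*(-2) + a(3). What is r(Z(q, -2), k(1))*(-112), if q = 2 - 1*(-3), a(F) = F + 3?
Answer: -112*sqrt(2) ≈ -158.39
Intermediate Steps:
a(F) = 3 + F
q = 5 (q = 2 + 3 = 5)
k(Q) = 6 - 2*Q (k(Q) = Q*(-2) + (3 + 3) = -2*Q + 6 = 6 - 2*Q)
Z(d, J) = -11 (Z(d, J) = -8 - 1*3 = -8 - 3 = -11)
r(E, X) = sqrt(-2 + X)
r(Z(q, -2), k(1))*(-112) = sqrt(-2 + (6 - 2*1))*(-112) = sqrt(-2 + (6 - 2))*(-112) = sqrt(-2 + 4)*(-112) = sqrt(2)*(-112) = -112*sqrt(2)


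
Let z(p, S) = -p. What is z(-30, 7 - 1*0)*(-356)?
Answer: -10680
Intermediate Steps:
z(-30, 7 - 1*0)*(-356) = -1*(-30)*(-356) = 30*(-356) = -10680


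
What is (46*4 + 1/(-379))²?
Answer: 4862970225/143641 ≈ 33855.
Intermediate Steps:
(46*4 + 1/(-379))² = (184 - 1/379)² = (69735/379)² = 4862970225/143641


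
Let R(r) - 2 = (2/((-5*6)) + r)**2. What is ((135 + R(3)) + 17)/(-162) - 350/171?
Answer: -1056317/346275 ≈ -3.0505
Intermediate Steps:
R(r) = 2 + (-1/15 + r)**2 (R(r) = 2 + (2/((-5*6)) + r)**2 = 2 + (2/(-30) + r)**2 = 2 + (2*(-1/30) + r)**2 = 2 + (-1/15 + r)**2)
((135 + R(3)) + 17)/(-162) - 350/171 = ((135 + (2 + (-1 + 15*3)**2/225)) + 17)/(-162) - 350/171 = ((135 + (2 + (-1 + 45)**2/225)) + 17)*(-1/162) - 350*1/171 = ((135 + (2 + (1/225)*44**2)) + 17)*(-1/162) - 350/171 = ((135 + (2 + (1/225)*1936)) + 17)*(-1/162) - 350/171 = ((135 + (2 + 1936/225)) + 17)*(-1/162) - 350/171 = ((135 + 2386/225) + 17)*(-1/162) - 350/171 = (32761/225 + 17)*(-1/162) - 350/171 = (36586/225)*(-1/162) - 350/171 = -18293/18225 - 350/171 = -1056317/346275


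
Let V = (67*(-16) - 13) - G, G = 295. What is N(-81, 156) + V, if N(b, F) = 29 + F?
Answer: -1195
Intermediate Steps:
V = -1380 (V = (67*(-16) - 13) - 1*295 = (-1072 - 13) - 295 = -1085 - 295 = -1380)
N(-81, 156) + V = (29 + 156) - 1380 = 185 - 1380 = -1195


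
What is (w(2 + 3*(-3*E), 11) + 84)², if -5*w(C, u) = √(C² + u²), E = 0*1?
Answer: (84 - √5)² ≈ 6685.3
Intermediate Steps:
E = 0
w(C, u) = -√(C² + u²)/5
(w(2 + 3*(-3*E), 11) + 84)² = (-√((2 + 3*(-3*0))² + 11²)/5 + 84)² = (-√((2 + 3*0)² + 121)/5 + 84)² = (-√((2 + 0)² + 121)/5 + 84)² = (-√(2² + 121)/5 + 84)² = (-√(4 + 121)/5 + 84)² = (-√5 + 84)² = (84 - √5)²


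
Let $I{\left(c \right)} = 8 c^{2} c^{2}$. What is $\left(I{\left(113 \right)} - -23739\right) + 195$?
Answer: $1304402822$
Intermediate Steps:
$I{\left(c \right)} = 8 c^{4}$
$\left(I{\left(113 \right)} - -23739\right) + 195 = \left(8 \cdot 113^{4} - -23739\right) + 195 = \left(8 \cdot 163047361 + 23739\right) + 195 = \left(1304378888 + 23739\right) + 195 = 1304402627 + 195 = 1304402822$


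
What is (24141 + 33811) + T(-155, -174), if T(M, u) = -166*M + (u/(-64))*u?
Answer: 1331343/16 ≈ 83209.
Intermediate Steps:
T(M, u) = -166*M - u**2/64 (T(M, u) = -166*M + (u*(-1/64))*u = -166*M + (-u/64)*u = -166*M - u**2/64)
(24141 + 33811) + T(-155, -174) = (24141 + 33811) + (-166*(-155) - 1/64*(-174)**2) = 57952 + (25730 - 1/64*30276) = 57952 + (25730 - 7569/16) = 57952 + 404111/16 = 1331343/16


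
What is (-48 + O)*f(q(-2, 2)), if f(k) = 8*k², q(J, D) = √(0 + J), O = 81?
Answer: -528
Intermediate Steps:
q(J, D) = √J
(-48 + O)*f(q(-2, 2)) = (-48 + 81)*(8*(√(-2))²) = 33*(8*(I*√2)²) = 33*(8*(-2)) = 33*(-16) = -528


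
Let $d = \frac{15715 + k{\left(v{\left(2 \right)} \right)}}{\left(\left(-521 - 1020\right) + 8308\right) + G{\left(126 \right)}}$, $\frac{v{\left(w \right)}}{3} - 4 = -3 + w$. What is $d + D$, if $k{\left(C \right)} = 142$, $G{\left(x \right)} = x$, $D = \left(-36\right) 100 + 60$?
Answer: $- \frac{24385363}{6893} \approx -3537.7$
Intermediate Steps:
$v{\left(w \right)} = 3 + 3 w$ ($v{\left(w \right)} = 12 + 3 \left(-3 + w\right) = 12 + \left(-9 + 3 w\right) = 3 + 3 w$)
$D = -3540$ ($D = -3600 + 60 = -3540$)
$d = \frac{15857}{6893}$ ($d = \frac{15715 + 142}{\left(\left(-521 - 1020\right) + 8308\right) + 126} = \frac{15857}{\left(-1541 + 8308\right) + 126} = \frac{15857}{6767 + 126} = \frac{15857}{6893} \approx 2.3004$)
$d + D = \frac{15857}{6893} - 3540 = - \frac{24385363}{6893}$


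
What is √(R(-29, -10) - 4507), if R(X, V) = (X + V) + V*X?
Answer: 4*I*√266 ≈ 65.238*I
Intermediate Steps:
R(X, V) = V + X + V*X (R(X, V) = (V + X) + V*X = V + X + V*X)
√(R(-29, -10) - 4507) = √((-10 - 29 - 10*(-29)) - 4507) = √((-10 - 29 + 290) - 4507) = √(251 - 4507) = √(-4256) = 4*I*√266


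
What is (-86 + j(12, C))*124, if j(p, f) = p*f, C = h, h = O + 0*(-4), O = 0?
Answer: -10664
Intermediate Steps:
h = 0 (h = 0 + 0*(-4) = 0 + 0 = 0)
C = 0
j(p, f) = f*p
(-86 + j(12, C))*124 = (-86 + 0*12)*124 = (-86 + 0)*124 = -86*124 = -10664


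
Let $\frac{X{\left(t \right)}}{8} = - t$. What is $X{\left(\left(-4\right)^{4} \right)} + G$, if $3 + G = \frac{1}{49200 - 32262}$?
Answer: $- \frac{34739837}{16938} \approx -2051.0$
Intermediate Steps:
$X{\left(t \right)} = - 8 t$ ($X{\left(t \right)} = 8 \left(- t\right) = - 8 t$)
$G = - \frac{50813}{16938}$ ($G = -3 + \frac{1}{49200 - 32262} = -3 + \frac{1}{16938} = - \frac{50813}{16938} \approx -2.9999$)
$X{\left(\left(-4\right)^{4} \right)} + G = - 8 \left(-4\right)^{4} - \frac{50813}{16938} = \left(-8\right) 256 - \frac{50813}{16938} = -2048 - \frac{50813}{16938} = - \frac{34739837}{16938}$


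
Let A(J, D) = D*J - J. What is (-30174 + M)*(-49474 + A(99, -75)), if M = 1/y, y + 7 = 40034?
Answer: 68840742179606/40027 ≈ 1.7199e+9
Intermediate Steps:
y = 40027 (y = -7 + 40034 = 40027)
M = 1/40027 ≈ 2.4983e-5
A(J, D) = -J + D*J
(-30174 + M)*(-49474 + A(99, -75)) = (-30174 + 1/40027)*(-49474 + 99*(-1 - 75)) = -1207774697*(-49474 + 99*(-76))/40027 = -1207774697*(-49474 - 7524)/40027 = -1207774697/40027*(-56998) = 68840742179606/40027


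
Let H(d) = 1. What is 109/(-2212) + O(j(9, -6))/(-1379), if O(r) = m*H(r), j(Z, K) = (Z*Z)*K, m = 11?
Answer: -24949/435764 ≈ -0.057253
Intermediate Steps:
j(Z, K) = K*Z**2 (j(Z, K) = Z**2*K = K*Z**2)
O(r) = 11 (O(r) = 11*1 = 11)
109/(-2212) + O(j(9, -6))/(-1379) = 109/(-2212) + 11/(-1379) = 109*(-1/2212) + 11*(-1/1379) = -109/2212 - 11/1379 = -24949/435764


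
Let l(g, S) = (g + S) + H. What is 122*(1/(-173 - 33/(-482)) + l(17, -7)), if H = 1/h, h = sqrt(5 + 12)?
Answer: 101631856/83353 + 122*sqrt(17)/17 ≈ 1248.9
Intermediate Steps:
h = sqrt(17) ≈ 4.1231
H = sqrt(17)/17 (H = 1/(sqrt(17)) = sqrt(17)/17 ≈ 0.24254)
l(g, S) = S + g + sqrt(17)/17 (l(g, S) = (g + S) + sqrt(17)/17 = (S + g) + sqrt(17)/17 = S + g + sqrt(17)/17)
122*(1/(-173 - 33/(-482)) + l(17, -7)) = 122*(1/(-173 - 33/(-482)) + (-7 + 17 + sqrt(17)/17)) = 122*(1/(-173 - 33*(-1/482)) + (10 + sqrt(17)/17)) = 122*(1/(-173 + 33/482) + (10 + sqrt(17)/17)) = 122*(1/(-83353/482) + (10 + sqrt(17)/17)) = 122*(-482/83353 + (10 + sqrt(17)/17)) = 122*(833048/83353 + sqrt(17)/17) = 101631856/83353 + 122*sqrt(17)/17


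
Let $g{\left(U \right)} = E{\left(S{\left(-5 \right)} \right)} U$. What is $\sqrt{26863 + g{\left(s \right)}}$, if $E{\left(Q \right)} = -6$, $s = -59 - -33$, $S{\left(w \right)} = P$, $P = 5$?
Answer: $\sqrt{27019} \approx 164.37$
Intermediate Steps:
$S{\left(w \right)} = 5$
$s = -26$ ($s = -59 + 33 = -26$)
$g{\left(U \right)} = - 6 U$
$\sqrt{26863 + g{\left(s \right)}} = \sqrt{26863 - -156} = \sqrt{26863 + 156} = \sqrt{27019}$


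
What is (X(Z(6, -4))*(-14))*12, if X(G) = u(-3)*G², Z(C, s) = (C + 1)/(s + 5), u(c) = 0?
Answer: 0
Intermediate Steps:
Z(C, s) = (1 + C)/(5 + s)
X(G) = 0 (X(G) = 0*G² = 0)
(X(Z(6, -4))*(-14))*12 = (0*(-14))*12 = 0*12 = 0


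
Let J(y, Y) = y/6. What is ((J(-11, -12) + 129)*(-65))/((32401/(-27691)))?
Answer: 1373335145/194406 ≈ 7064.3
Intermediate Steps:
J(y, Y) = y/6 (J(y, Y) = y*(⅙) = y/6)
((J(-11, -12) + 129)*(-65))/((32401/(-27691))) = (((⅙)*(-11) + 129)*(-65))/((32401/(-27691))) = ((-11/6 + 129)*(-65))/((32401*(-1/27691))) = ((763/6)*(-65))/(-32401/27691) = -49595/6*(-27691/32401) = 1373335145/194406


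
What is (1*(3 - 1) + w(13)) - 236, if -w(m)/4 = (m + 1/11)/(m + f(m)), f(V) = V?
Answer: -33750/143 ≈ -236.01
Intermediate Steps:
w(m) = -2*(1/11 + m)/m (w(m) = -4*(m + 1/11)/(m + m) = -4*(m + 1/11)/(2*m) = -4*(1/11 + m)*1/(2*m) = -2*(1/11 + m)/m)
(1*(3 - 1) + w(13)) - 236 = (1*(3 - 1) + (-2 - 2/11/13)) - 236 = (1*2 + (-2 - 2/11*1/13)) - 236 = (2 + (-2 - 2/143)) - 236 = (2 - 288/143) - 236 = -2/143 - 236 = -33750/143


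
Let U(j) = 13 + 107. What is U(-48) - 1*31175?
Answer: -31055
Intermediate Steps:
U(j) = 120
U(-48) - 1*31175 = 120 - 1*31175 = 120 - 31175 = -31055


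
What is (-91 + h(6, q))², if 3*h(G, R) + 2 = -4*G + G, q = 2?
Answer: 85849/9 ≈ 9538.8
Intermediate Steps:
h(G, R) = -⅔ - G (h(G, R) = -⅔ + (-4*G + G)/3 = -⅔ + (-3*G)/3 = -⅔ - G)
(-91 + h(6, q))² = (-91 + (-⅔ - 1*6))² = (-91 + (-⅔ - 6))² = (-91 - 20/3)² = (-293/3)² = 85849/9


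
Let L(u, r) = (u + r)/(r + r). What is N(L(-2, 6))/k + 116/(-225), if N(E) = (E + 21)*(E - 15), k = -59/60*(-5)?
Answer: -851644/13275 ≈ -64.154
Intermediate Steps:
k = 59/12 (k = -59*1/60*(-5) = -59/60*(-5) = 59/12 ≈ 4.9167)
L(u, r) = (r + u)/(2*r) (L(u, r) = (r + u)/((2*r)) = (r + u)*(1/(2*r)) = (r + u)/(2*r))
N(E) = (-15 + E)*(21 + E) (N(E) = (21 + E)*(-15 + E) = (-15 + E)*(21 + E))
N(L(-2, 6))/k + 116/(-225) = (-315 + ((1/2)*(6 - 2)/6)**2 + 6*((1/2)*(6 - 2)/6))/(59/12) + 116/(-225) = (-315 + ((1/2)*(1/6)*4)**2 + 6*((1/2)*(1/6)*4))*(12/59) + 116*(-1/225) = (-315 + (1/3)**2 + 6*(1/3))*(12/59) - 116/225 = (-315 + 1/9 + 2)*(12/59) - 116/225 = -2816/9*12/59 - 116/225 = -11264/177 - 116/225 = -851644/13275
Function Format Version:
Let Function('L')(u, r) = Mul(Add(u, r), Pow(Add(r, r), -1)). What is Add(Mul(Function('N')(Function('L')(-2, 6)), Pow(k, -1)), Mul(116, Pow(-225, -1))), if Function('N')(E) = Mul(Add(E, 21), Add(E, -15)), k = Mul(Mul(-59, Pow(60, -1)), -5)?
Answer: Rational(-851644, 13275) ≈ -64.154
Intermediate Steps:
k = Rational(59, 12) (k = Mul(Mul(-59, Rational(1, 60)), -5) = Mul(Rational(-59, 60), -5) = Rational(59, 12) ≈ 4.9167)
Function('L')(u, r) = Mul(Rational(1, 2), Pow(r, -1), Add(r, u)) (Function('L')(u, r) = Mul(Add(r, u), Pow(Mul(2, r), -1)) = Mul(Add(r, u), Mul(Rational(1, 2), Pow(r, -1))) = Mul(Rational(1, 2), Pow(r, -1), Add(r, u)))
Function('N')(E) = Mul(Add(-15, E), Add(21, E)) (Function('N')(E) = Mul(Add(21, E), Add(-15, E)) = Mul(Add(-15, E), Add(21, E)))
Add(Mul(Function('N')(Function('L')(-2, 6)), Pow(k, -1)), Mul(116, Pow(-225, -1))) = Add(Mul(Add(-315, Pow(Mul(Rational(1, 2), Pow(6, -1), Add(6, -2)), 2), Mul(6, Mul(Rational(1, 2), Pow(6, -1), Add(6, -2)))), Pow(Rational(59, 12), -1)), Mul(116, Pow(-225, -1))) = Add(Mul(Add(-315, Pow(Mul(Rational(1, 2), Rational(1, 6), 4), 2), Mul(6, Mul(Rational(1, 2), Rational(1, 6), 4))), Rational(12, 59)), Mul(116, Rational(-1, 225))) = Add(Mul(Add(-315, Pow(Rational(1, 3), 2), Mul(6, Rational(1, 3))), Rational(12, 59)), Rational(-116, 225)) = Add(Mul(Add(-315, Rational(1, 9), 2), Rational(12, 59)), Rational(-116, 225)) = Add(Mul(Rational(-2816, 9), Rational(12, 59)), Rational(-116, 225)) = Add(Rational(-11264, 177), Rational(-116, 225)) = Rational(-851644, 13275)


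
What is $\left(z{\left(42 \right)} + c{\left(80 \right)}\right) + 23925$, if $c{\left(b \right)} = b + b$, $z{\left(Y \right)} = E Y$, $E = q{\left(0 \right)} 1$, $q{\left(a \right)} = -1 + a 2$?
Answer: $24043$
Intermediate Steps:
$q{\left(a \right)} = -1 + 2 a$
$E = -1$ ($E = \left(-1 + 2 \cdot 0\right) 1 = \left(-1 + 0\right) 1 = \left(-1\right) 1 = -1$)
$z{\left(Y \right)} = - Y$
$c{\left(b \right)} = 2 b$
$\left(z{\left(42 \right)} + c{\left(80 \right)}\right) + 23925 = \left(\left(-1\right) 42 + 2 \cdot 80\right) + 23925 = \left(-42 + 160\right) + 23925 = 118 + 23925 = 24043$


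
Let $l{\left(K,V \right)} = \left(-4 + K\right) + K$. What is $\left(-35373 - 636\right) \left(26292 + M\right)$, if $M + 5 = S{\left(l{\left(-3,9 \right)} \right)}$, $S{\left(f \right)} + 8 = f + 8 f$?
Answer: $-943039701$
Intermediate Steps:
$l{\left(K,V \right)} = -4 + 2 K$
$S{\left(f \right)} = -8 + 9 f$ ($S{\left(f \right)} = -8 + \left(f + 8 f\right) = -8 + 9 f$)
$M = -103$ ($M = -5 + \left(-8 + 9 \left(-4 + 2 \left(-3\right)\right)\right) = -5 + \left(-8 + 9 \left(-4 - 6\right)\right) = -5 + \left(-8 + 9 \left(-10\right)\right) = -5 - 98 = -103$)
$\left(-35373 - 636\right) \left(26292 + M\right) = \left(-35373 - 636\right) \left(26292 - 103\right) = \left(-36009\right) 26189 = -943039701$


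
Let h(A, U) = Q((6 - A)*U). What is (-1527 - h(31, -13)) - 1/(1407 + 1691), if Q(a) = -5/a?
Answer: -307488957/201370 ≈ -1527.0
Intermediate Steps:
h(A, U) = -5/(U*(6 - A)) (h(A, U) = -5*1/(U*(6 - A)) = -5/(U*(6 - A)))
(-1527 - h(31, -13)) - 1/(1407 + 1691) = (-1527 - 5/((-13)*(-6 + 31))) - 1/(1407 + 1691) = (-1527 - 5*(-1)/(13*25)) - 1/3098 = (-1527 - 5*(-1)/(13*25)) - 1*1/3098 = (-1527 - 1*(-1/65)) - 1/3098 = (-1527 + 1/65) - 1/3098 = -99254/65 - 1/3098 = -307488957/201370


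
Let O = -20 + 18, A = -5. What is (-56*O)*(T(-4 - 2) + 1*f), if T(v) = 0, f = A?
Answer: -560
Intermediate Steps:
f = -5
O = -2
(-56*O)*(T(-4 - 2) + 1*f) = (-56*(-2))*(0 + 1*(-5)) = 112*(0 - 5) = 112*(-5) = -560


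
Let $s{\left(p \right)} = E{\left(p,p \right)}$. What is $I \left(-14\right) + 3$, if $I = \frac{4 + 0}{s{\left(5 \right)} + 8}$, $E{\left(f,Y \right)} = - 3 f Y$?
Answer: $\frac{257}{67} \approx 3.8358$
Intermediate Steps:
$E{\left(f,Y \right)} = - 3 Y f$
$s{\left(p \right)} = - 3 p^{2}$ ($s{\left(p \right)} = - 3 p p = - 3 p^{2}$)
$I = - \frac{4}{67}$ ($I = \frac{4 + 0}{- 3 \cdot 5^{2} + 8} = \frac{4}{\left(-3\right) 25 + 8} = \frac{4}{-75 + 8} = \frac{4}{-67} = 4 \left(- \frac{1}{67}\right) = - \frac{4}{67} \approx -0.059702$)
$I \left(-14\right) + 3 = \left(- \frac{4}{67}\right) \left(-14\right) + 3 = \frac{56}{67} + 3 = \frac{257}{67}$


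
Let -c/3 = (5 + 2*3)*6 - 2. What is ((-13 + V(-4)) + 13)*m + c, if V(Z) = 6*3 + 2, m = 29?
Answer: 388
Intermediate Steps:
V(Z) = 20 (V(Z) = 18 + 2 = 20)
c = -192 (c = -3*((5 + 2*3)*6 - 2) = -3*((5 + 6)*6 - 2) = -3*(11*6 - 2) = -3*(66 - 2) = -3*64 = -192)
((-13 + V(-4)) + 13)*m + c = ((-13 + 20) + 13)*29 - 192 = (7 + 13)*29 - 192 = 20*29 - 192 = 580 - 192 = 388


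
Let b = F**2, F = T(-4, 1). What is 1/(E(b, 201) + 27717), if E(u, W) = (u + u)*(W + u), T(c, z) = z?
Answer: 1/28121 ≈ 3.5561e-5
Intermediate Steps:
F = 1
b = 1 (b = 1**2 = 1)
E(u, W) = 2*u*(W + u) (E(u, W) = (2*u)*(W + u) = 2*u*(W + u))
1/(E(b, 201) + 27717) = 1/(2*1*(201 + 1) + 27717) = 1/(2*1*202 + 27717) = 1/(404 + 27717) = 1/28121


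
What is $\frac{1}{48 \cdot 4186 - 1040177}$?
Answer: $- \frac{1}{839249} \approx -1.1915 \cdot 10^{-6}$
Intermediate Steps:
$\frac{1}{48 \cdot 4186 - 1040177} = \frac{1}{200928 - 1040177} = \frac{1}{-839249} = - \frac{1}{839249}$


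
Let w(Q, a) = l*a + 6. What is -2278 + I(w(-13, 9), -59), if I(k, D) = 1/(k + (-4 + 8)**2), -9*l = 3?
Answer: -43281/19 ≈ -2277.9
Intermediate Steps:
l = -1/3 (l = -1/9*3 = -1/3 ≈ -0.33333)
w(Q, a) = 6 - a/3 (w(Q, a) = -a/3 + 6 = 6 - a/3)
I(k, D) = 1/(16 + k) (I(k, D) = 1/(k + 4**2) = 1/(k + 16) = 1/(16 + k))
-2278 + I(w(-13, 9), -59) = -2278 + 1/(16 + (6 - 1/3*9)) = -2278 + 1/(16 + (6 - 3)) = -2278 + 1/(16 + 3) = -2278 + 1/19 = -43281/19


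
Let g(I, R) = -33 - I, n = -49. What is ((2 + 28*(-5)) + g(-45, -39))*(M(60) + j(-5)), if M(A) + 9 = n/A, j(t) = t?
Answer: 18669/10 ≈ 1866.9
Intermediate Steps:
M(A) = -9 - 49/A
((2 + 28*(-5)) + g(-45, -39))*(M(60) + j(-5)) = ((2 + 28*(-5)) + (-33 - 1*(-45)))*((-9 - 49/60) - 5) = ((2 - 140) + (-33 + 45))*((-9 - 49*1/60) - 5) = (-138 + 12)*((-9 - 49/60) - 5) = -126*(-589/60 - 5) = -126*(-889/60) = 18669/10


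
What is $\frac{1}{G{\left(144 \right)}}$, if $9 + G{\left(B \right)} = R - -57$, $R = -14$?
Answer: $\frac{1}{34} \approx 0.029412$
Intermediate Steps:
$G{\left(B \right)} = 34$ ($G{\left(B \right)} = -9 - -43 = -9 + \left(-14 + 57\right) = -9 + 43 = 34$)
$\frac{1}{G{\left(144 \right)}} = \frac{1}{34}$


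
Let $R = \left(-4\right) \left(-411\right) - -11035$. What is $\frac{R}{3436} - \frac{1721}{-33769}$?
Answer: $\frac{434070507}{116030284} \approx 3.741$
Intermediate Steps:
$R = 12679$ ($R = 1644 + 11035 = 12679$)
$\frac{R}{3436} - \frac{1721}{-33769} = \frac{12679}{3436} - \frac{1721}{-33769} = 12679 \cdot \frac{1}{3436} - - \frac{1721}{33769} = \frac{12679}{3436} + \frac{1721}{33769} = \frac{434070507}{116030284}$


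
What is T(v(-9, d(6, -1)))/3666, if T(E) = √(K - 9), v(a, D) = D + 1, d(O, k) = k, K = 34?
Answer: 5/3666 ≈ 0.0013639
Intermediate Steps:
v(a, D) = 1 + D
T(E) = 5 (T(E) = √(34 - 9) = √25 = 5)
T(v(-9, d(6, -1)))/3666 = 5/3666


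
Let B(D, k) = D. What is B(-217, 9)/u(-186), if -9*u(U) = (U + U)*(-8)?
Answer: 21/32 ≈ 0.65625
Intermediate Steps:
u(U) = 16*U/9 (u(U) = -(U + U)*(-8)/9 = -2*U*(-8)/9 = -(-16)*U/9 = 16*U/9)
B(-217, 9)/u(-186) = -217/((16/9)*(-186)) = -217/(-992/3) = -217*(-3/992) = 21/32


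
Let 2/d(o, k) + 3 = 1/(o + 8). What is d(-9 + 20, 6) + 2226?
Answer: 62309/28 ≈ 2225.3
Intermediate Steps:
d(o, k) = 2/(-3 + 1/(8 + o)) (d(o, k) = 2/(-3 + 1/(o + 8)) = 2/(-3 + 1/(8 + o)))
d(-9 + 20, 6) + 2226 = 2*(-8 - (-9 + 20))/(23 + 3*(-9 + 20)) + 2226 = 2*(-8 - 1*11)/(23 + 3*11) + 2226 = 2*(-8 - 11)/(23 + 33) + 2226 = 2*(-19)/56 + 2226 = 2*(1/56)*(-19) + 2226 = -19/28 + 2226 = 62309/28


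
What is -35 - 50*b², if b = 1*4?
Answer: -835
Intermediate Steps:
b = 4
-35 - 50*b² = -35 - 50*4² = -35 - 50*16 = -35 - 800 = -835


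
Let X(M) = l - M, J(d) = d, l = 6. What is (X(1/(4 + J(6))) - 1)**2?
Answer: 2401/100 ≈ 24.010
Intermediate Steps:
X(M) = 6 - M
(X(1/(4 + J(6))) - 1)**2 = ((6 - 1/(4 + 6)) - 1)**2 = ((6 - 1/10) - 1)**2 = (59/10 - 1)**2 = (49/10)**2 = 2401/100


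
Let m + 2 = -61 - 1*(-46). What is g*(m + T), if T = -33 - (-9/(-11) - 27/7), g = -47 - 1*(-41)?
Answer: 21696/77 ≈ 281.77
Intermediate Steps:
m = -17 (m = -2 + (-61 - 1*(-46)) = -2 + (-61 + 46) = -2 - 15 = -17)
g = -6 (g = -47 + 41 = -6)
T = -2307/77 (T = -33 - (-9*(-1/11) - 27*⅐) = -33 - (9/11 - 27/7) = -33 - 1*(-234/77) = -33 + 234/77 = -2307/77 ≈ -29.961)
g*(m + T) = -6*(-17 - 2307/77) = -6*(-3616/77) = 21696/77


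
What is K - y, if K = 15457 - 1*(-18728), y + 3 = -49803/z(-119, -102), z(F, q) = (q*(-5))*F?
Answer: 691606639/20230 ≈ 34187.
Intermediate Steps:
z(F, q) = -5*F*q (z(F, q) = (-5*q)*F = -5*F*q)
y = -44089/20230 (y = -3 - 49803/((-5*(-119)*(-102))) = -3 - 49803/(-60690) = -3 - 49803*(-1/60690) = -3 + 16601/20230 = -44089/20230 ≈ -2.1794)
K = 34185 (K = 15457 + 18728 = 34185)
K - y = 34185 - 1*(-44089/20230) = 34185 + 44089/20230 = 691606639/20230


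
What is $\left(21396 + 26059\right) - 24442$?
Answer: $23013$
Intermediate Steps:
$\left(21396 + 26059\right) - 24442 = 47455 - 24442 = 23013$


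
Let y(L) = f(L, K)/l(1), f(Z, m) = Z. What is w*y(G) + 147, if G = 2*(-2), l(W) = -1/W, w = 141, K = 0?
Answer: 711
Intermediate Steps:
G = -4
y(L) = -L (y(L) = L/((-1/1)) = L/((-1*1)) = L/(-1) = L*(-1) = -L)
w*y(G) + 147 = 141*(-1*(-4)) + 147 = 141*4 + 147 = 564 + 147 = 711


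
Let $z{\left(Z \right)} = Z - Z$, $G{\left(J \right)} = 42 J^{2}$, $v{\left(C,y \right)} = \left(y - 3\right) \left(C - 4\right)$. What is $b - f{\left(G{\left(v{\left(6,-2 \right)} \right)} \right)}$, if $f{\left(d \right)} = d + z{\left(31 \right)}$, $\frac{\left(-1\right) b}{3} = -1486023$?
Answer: $4453869$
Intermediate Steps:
$v{\left(C,y \right)} = \left(-4 + C\right) \left(-3 + y\right)$ ($v{\left(C,y \right)} = \left(-3 + y\right) \left(-4 + C\right) = \left(-4 + C\right) \left(-3 + y\right)$)
$z{\left(Z \right)} = 0$
$b = 4458069$ ($b = \left(-3\right) \left(-1486023\right) = 4458069$)
$f{\left(d \right)} = d$ ($f{\left(d \right)} = d + 0 = d$)
$b - f{\left(G{\left(v{\left(6,-2 \right)} \right)} \right)} = 4458069 - 42 \left(12 - -8 - 18 + 6 \left(-2\right)\right)^{2} = 4458069 - 42 \left(12 + 8 - 18 - 12\right)^{2} = 4458069 - 42 \left(-10\right)^{2} = 4458069 - 42 \cdot 100 = 4458069 - 4200 = 4453869$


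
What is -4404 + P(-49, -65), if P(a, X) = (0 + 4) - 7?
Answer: -4407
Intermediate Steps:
P(a, X) = -3 (P(a, X) = 4 - 7 = -3)
-4404 + P(-49, -65) = -4404 - 3 = -4407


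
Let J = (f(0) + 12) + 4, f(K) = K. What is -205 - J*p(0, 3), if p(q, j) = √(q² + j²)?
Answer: -253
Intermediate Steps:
p(q, j) = √(j² + q²)
J = 16 (J = (0 + 12) + 4 = 12 + 4 = 16)
-205 - J*p(0, 3) = -205 - 16*√(3² + 0²) = -205 - 16*√(9 + 0) = -205 - 16*√9 = -205 - 16*3 = -205 - 1*48 = -205 - 48 = -253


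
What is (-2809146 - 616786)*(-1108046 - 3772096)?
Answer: 16719034642344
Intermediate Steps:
(-2809146 - 616786)*(-1108046 - 3772096) = -3425932*(-4880142) = 16719034642344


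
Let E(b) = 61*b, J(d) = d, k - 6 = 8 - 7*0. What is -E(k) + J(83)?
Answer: -771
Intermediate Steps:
k = 14 (k = 6 + (8 - 7*0) = 6 + (8 + 0) = 6 + 8 = 14)
-E(k) + J(83) = -61*14 + 83 = -1*854 + 83 = -854 + 83 = -771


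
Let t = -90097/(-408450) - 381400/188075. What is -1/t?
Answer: 438967050/793359067 ≈ 0.55330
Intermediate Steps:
t = -793359067/438967050 (t = -90097*(-1/408450) - 381400*1/188075 = 12871/58350 - 15256/7523 = -793359067/438967050 ≈ -1.8073)
-1/t = -1/(-793359067/438967050) = -1*(-438967050/793359067) = 438967050/793359067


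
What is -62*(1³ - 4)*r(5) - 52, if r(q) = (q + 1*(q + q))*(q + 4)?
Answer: 25058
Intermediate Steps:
r(q) = 3*q*(4 + q) (r(q) = (q + 1*(2*q))*(4 + q) = (q + 2*q)*(4 + q) = (3*q)*(4 + q) = 3*q*(4 + q))
-62*(1³ - 4)*r(5) - 52 = -62*(1³ - 4)*3*5*(4 + 5) - 52 = -62*(1 - 4)*3*5*9 - 52 = -(-186)*135 - 52 = -62*(-405) - 52 = 25110 - 52 = 25058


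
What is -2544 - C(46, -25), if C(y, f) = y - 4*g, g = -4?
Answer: -2606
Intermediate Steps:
C(y, f) = 16 + y (C(y, f) = y - 4*(-4) = y + 16 = 16 + y)
-2544 - C(46, -25) = -2544 - (16 + 46) = -2544 - 1*62 = -2544 - 62 = -2606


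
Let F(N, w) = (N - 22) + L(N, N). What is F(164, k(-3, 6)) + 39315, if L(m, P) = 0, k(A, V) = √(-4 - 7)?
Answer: 39457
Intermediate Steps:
k(A, V) = I*√11 (k(A, V) = √(-11) = I*√11)
F(N, w) = -22 + N (F(N, w) = (N - 22) + 0 = (-22 + N) + 0 = -22 + N)
F(164, k(-3, 6)) + 39315 = (-22 + 164) + 39315 = 142 + 39315 = 39457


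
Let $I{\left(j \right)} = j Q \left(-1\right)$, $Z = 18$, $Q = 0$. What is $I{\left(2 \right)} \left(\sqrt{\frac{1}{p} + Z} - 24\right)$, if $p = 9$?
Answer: $0$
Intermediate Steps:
$I{\left(j \right)} = 0$ ($I{\left(j \right)} = j 0 \left(-1\right) = 0 \left(-1\right) = 0$)
$I{\left(2 \right)} \left(\sqrt{\frac{1}{p} + Z} - 24\right) = 0 \left(\sqrt{\frac{1}{9} + 18} - 24\right) = 0 \left(\sqrt{\frac{163}{9}} - 24\right) = 0 \left(\frac{\sqrt{163}}{3} - 24\right) = 0 \left(-24 + \frac{\sqrt{163}}{3}\right) = 0$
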